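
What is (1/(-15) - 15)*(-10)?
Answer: 452/3 ≈ 150.67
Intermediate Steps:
(1/(-15) - 15)*(-10) = (-1/15 - 15)*(-10) = -226/15*(-10) = 452/3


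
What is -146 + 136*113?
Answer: 15222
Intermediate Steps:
-146 + 136*113 = -146 + 15368 = 15222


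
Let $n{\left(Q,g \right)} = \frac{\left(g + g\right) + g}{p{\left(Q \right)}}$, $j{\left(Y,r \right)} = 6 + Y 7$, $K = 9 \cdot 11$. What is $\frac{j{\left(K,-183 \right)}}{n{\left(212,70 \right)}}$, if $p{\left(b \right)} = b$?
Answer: $\frac{24698}{35} \approx 705.66$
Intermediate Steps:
$K = 99$
$j{\left(Y,r \right)} = 6 + 7 Y$
$n{\left(Q,g \right)} = \frac{3 g}{Q}$ ($n{\left(Q,g \right)} = \frac{\left(g + g\right) + g}{Q} = \frac{2 g + g}{Q} = \frac{3 g}{Q}$)
$\frac{j{\left(K,-183 \right)}}{n{\left(212,70 \right)}} = \frac{6 + 7 \cdot 99}{3 \cdot 70 \cdot \frac{1}{212}} = \frac{6 + 693}{3 \cdot 70 \cdot \frac{1}{212}} = \frac{699}{\frac{105}{106}} = 699 \cdot \frac{106}{105} = \frac{24698}{35}$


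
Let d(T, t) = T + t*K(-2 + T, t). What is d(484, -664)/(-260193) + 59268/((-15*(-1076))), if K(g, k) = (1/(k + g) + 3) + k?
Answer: 63164142857/31846322235 ≈ 1.9834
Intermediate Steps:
K(g, k) = 3 + k + 1/(g + k) (K(g, k) = (1/(g + k) + 3) + k = (3 + 1/(g + k)) + k = 3 + k + 1/(g + k))
d(T, t) = T + t*(-5 + t**2 + 3*T + 3*t + t*(-2 + T))/(-2 + T + t) (d(T, t) = T + t*((1 + t**2 + 3*(-2 + T) + 3*t + (-2 + T)*t)/((-2 + T) + t)) = T + t*((1 + t**2 + (-6 + 3*T) + 3*t + t*(-2 + T))/(-2 + T + t)) = T + t*((-5 + t**2 + 3*T + 3*t + t*(-2 + T))/(-2 + T + t)) = T + t*(-5 + t**2 + 3*T + 3*t + t*(-2 + T))/(-2 + T + t))
d(484, -664)/(-260193) + 59268/((-15*(-1076))) = ((484*(-2 + 484 - 664) - 664*(-5 + (-664)**2 + 3*484 + 3*(-664) - 664*(-2 + 484)))/(-2 + 484 - 664))/(-260193) + 59268/((-15*(-1076))) = ((484*(-182) - 664*(-5 + 440896 + 1452 - 1992 - 664*482))/(-182))*(-1/260193) + 59268/16140 = -(-88088 - 664*(-5 + 440896 + 1452 - 1992 - 320048))/182*(-1/260193) + 59268*(1/16140) = -(-88088 - 664*120303)/182*(-1/260193) + 4939/1345 = -(-88088 - 79881192)/182*(-1/260193) + 4939/1345 = -1/182*(-79969280)*(-1/260193) + 4939/1345 = (39984640/91)*(-1/260193) + 4939/1345 = -39984640/23677563 + 4939/1345 = 63164142857/31846322235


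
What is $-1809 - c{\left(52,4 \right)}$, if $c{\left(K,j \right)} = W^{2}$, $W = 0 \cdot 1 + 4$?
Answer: $-1825$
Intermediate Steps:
$W = 4$ ($W = 0 + 4 = 4$)
$c{\left(K,j \right)} = 16$ ($c{\left(K,j \right)} = 4^{2} = 16$)
$-1809 - c{\left(52,4 \right)} = -1809 - 16 = -1825$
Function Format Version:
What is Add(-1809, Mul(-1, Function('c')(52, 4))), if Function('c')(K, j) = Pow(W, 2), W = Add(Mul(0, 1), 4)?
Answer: -1825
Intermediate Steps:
W = 4 (W = Add(0, 4) = 4)
Function('c')(K, j) = 16 (Function('c')(K, j) = Pow(4, 2) = 16)
Add(-1809, Mul(-1, Function('c')(52, 4))) = Add(-1809, Mul(-1, 16)) = Add(-1809, -16) = -1825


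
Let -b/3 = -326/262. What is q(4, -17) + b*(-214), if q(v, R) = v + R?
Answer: -106349/131 ≈ -811.82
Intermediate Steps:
b = 489/131 (b = -(-978)/262 = -3*(-163/131) = 489/131 ≈ 3.7328)
q(v, R) = R + v
q(4, -17) + b*(-214) = (-17 + 4) + (489/131)*(-214) = -13 - 104646/131 = -106349/131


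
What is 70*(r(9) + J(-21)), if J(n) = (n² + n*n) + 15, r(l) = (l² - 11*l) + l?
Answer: 62160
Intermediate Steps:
r(l) = l² - 10*l
J(n) = 15 + 2*n² (J(n) = (n² + n²) + 15 = 2*n² + 15 = 15 + 2*n²)
70*(r(9) + J(-21)) = 70*(9*(-10 + 9) + (15 + 2*(-21)²)) = 70*(9*(-1) + (15 + 2*441)) = 70*(-9 + (15 + 882)) = 70*(-9 + 897) = 70*888 = 62160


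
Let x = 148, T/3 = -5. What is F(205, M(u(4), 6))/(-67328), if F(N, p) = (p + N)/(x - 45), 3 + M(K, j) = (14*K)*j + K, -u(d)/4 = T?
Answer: -2651/3467392 ≈ -0.00076455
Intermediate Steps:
T = -15 (T = 3*(-5) = -15)
u(d) = 60 (u(d) = -4*(-15) = 60)
M(K, j) = -3 + K + 14*K*j (M(K, j) = -3 + ((14*K)*j + K) = -3 + (14*K*j + K) = -3 + (K + 14*K*j) = -3 + K + 14*K*j)
F(N, p) = N/103 + p/103 (F(N, p) = (p + N)/(148 - 45) = (N + p)/103 = (N + p)*(1/103) = N/103 + p/103)
F(205, M(u(4), 6))/(-67328) = ((1/103)*205 + (-3 + 60 + 14*60*6)/103)/(-67328) = (205/103 + (-3 + 60 + 5040)/103)*(-1/67328) = (205/103 + (1/103)*5097)*(-1/67328) = (205/103 + 5097/103)*(-1/67328) = (5302/103)*(-1/67328) = -2651/3467392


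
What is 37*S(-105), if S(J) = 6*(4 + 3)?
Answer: 1554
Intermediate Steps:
S(J) = 42 (S(J) = 6*7 = 42)
37*S(-105) = 37*42 = 1554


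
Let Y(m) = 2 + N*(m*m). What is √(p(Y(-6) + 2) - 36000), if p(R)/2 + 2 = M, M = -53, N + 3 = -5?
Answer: I*√36110 ≈ 190.03*I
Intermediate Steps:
N = -8 (N = -3 - 5 = -8)
Y(m) = 2 - 8*m² (Y(m) = 2 - 8*m*m = 2 - 8*m²)
p(R) = -110 (p(R) = -4 + 2*(-53) = -4 - 106 = -110)
√(p(Y(-6) + 2) - 36000) = √(-110 - 36000) = √(-36110) = I*√36110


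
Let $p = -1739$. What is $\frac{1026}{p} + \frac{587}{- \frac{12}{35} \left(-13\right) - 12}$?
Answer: $- \frac{35998619}{459096} \approx -78.412$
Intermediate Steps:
$\frac{1026}{p} + \frac{587}{- \frac{12}{35} \left(-13\right) - 12} = \frac{1026}{-1739} + \frac{587}{- \frac{12}{35} \left(-13\right) - 12} = 1026 \left(- \frac{1}{1739}\right) + \frac{587}{\left(-12\right) \frac{1}{35} \left(-13\right) - 12} = - \frac{1026}{1739} + \frac{587}{\left(- \frac{12}{35}\right) \left(-13\right) - 12} = - \frac{1026}{1739} + \frac{587}{\frac{156}{35} - 12} = - \frac{1026}{1739} + \frac{587}{- \frac{264}{35}} = - \frac{1026}{1739} + 587 \left(- \frac{35}{264}\right) = - \frac{1026}{1739} - \frac{20545}{264} = - \frac{35998619}{459096}$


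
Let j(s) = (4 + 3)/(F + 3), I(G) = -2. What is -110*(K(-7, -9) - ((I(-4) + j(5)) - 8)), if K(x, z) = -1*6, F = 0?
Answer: -550/3 ≈ -183.33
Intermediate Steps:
j(s) = 7/3 (j(s) = (4 + 3)/(0 + 3) = 7/3)
K(x, z) = -6
-110*(K(-7, -9) - ((I(-4) + j(5)) - 8)) = -110*(-6 - ((-2 + 7/3) - 8)) = -110*(-6 - (1/3 - 8)) = -110*(-6 - 1*(-23/3)) = -110*(-6 + 23/3) = -110*5/3 = -550/3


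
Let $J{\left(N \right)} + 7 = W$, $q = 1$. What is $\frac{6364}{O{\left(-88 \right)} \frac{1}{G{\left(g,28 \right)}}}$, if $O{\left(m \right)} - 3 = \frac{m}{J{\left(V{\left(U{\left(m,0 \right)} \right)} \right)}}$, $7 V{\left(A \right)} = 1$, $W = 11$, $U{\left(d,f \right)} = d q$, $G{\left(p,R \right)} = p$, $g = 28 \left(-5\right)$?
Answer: $\frac{890960}{19} \approx 46893.0$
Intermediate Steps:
$g = -140$
$U{\left(d,f \right)} = d$ ($U{\left(d,f \right)} = d 1 = d$)
$V{\left(A \right)} = \frac{1}{7}$ ($V{\left(A \right)} = \frac{1}{7} \cdot 1 = \frac{1}{7}$)
$J{\left(N \right)} = 4$ ($J{\left(N \right)} = -7 + 11 = 4$)
$O{\left(m \right)} = 3 + \frac{m}{4}$
$\frac{6364}{O{\left(-88 \right)} \frac{1}{G{\left(g,28 \right)}}} = \frac{6364}{\left(3 + \frac{1}{4} \left(-88\right)\right) \frac{1}{-140}} = \frac{6364}{\left(3 - 22\right) \left(- \frac{1}{140}\right)} = \frac{6364}{\left(-19\right) \left(- \frac{1}{140}\right)} = \frac{6364}{\frac{19}{140}} = 6364 \cdot \frac{140}{19} = \frac{890960}{19}$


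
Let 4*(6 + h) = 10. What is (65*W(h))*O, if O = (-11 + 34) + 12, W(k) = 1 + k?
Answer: -11375/2 ≈ -5687.5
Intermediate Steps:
h = -7/2 (h = -6 + (¼)*10 = -6 + 5/2 = -7/2 ≈ -3.5000)
O = 35 (O = 23 + 12 = 35)
(65*W(h))*O = (65*(1 - 7/2))*35 = (65*(-5/2))*35 = -325/2*35 = -11375/2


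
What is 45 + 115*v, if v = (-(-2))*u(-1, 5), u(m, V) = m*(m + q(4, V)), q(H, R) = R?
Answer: -875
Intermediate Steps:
u(m, V) = m*(V + m) (u(m, V) = m*(m + V) = m*(V + m))
v = -8 (v = (-(-2))*(-(5 - 1)) = (-2*(-1))*(-1*4) = 2*(-4) = -8)
45 + 115*v = 45 + 115*(-8) = 45 - 920 = -875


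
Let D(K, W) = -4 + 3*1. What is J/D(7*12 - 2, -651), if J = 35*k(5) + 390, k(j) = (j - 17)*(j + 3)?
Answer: 2970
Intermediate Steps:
k(j) = (-17 + j)*(3 + j)
J = -2970 (J = 35*(-51 + 5² - 14*5) + 390 = 35*(-51 + 25 - 70) + 390 = 35*(-96) + 390 = -3360 + 390 = -2970)
D(K, W) = -1 (D(K, W) = -4 + 3 = -1)
J/D(7*12 - 2, -651) = -2970/(-1) = -2970*(-1) = 2970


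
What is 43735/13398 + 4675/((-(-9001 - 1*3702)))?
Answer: 618201355/170194794 ≈ 3.6323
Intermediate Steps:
43735/13398 + 4675/((-(-9001 - 1*3702))) = 43735*(1/13398) + 4675/((-(-9001 - 3702))) = 43735/13398 + 4675/((-1*(-12703))) = 43735/13398 + 4675/12703 = 618201355/170194794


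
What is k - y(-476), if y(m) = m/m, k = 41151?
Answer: 41150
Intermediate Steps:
y(m) = 1
k - y(-476) = 41151 - 1*1 = 41151 - 1 = 41150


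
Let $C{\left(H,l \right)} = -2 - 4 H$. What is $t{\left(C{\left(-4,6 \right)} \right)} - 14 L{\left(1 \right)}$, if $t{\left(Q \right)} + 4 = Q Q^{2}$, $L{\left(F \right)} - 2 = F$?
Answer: $2698$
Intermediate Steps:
$L{\left(F \right)} = 2 + F$
$t{\left(Q \right)} = -4 + Q^{3}$ ($t{\left(Q \right)} = -4 + Q Q^{2} = -4 + Q^{3}$)
$t{\left(C{\left(-4,6 \right)} \right)} - 14 L{\left(1 \right)} = \left(-4 + \left(-2 - -16\right)^{3}\right) - 14 \left(2 + 1\right) = \left(-4 + \left(-2 + 16\right)^{3}\right) - 42 = \left(-4 + 14^{3}\right) - 42 = \left(-4 + 2744\right) - 42 = 2740 - 42 = 2698$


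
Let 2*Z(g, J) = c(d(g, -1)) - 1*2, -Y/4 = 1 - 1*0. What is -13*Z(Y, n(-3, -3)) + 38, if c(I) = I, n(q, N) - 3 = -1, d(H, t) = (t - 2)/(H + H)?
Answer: 777/16 ≈ 48.563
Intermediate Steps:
d(H, t) = (-2 + t)/(2*H) (d(H, t) = (-2 + t)/((2*H)) = (-2 + t)*(1/(2*H)) = (-2 + t)/(2*H))
n(q, N) = 2 (n(q, N) = 3 - 1 = 2)
Y = -4 (Y = -4*(1 - 1*0) = -4*(1 + 0) = -4*1 = -4)
Z(g, J) = -1 - 3/(4*g) (Z(g, J) = ((-2 - 1)/(2*g) - 1*2)/2 = ((½)*(-3)/g - 2)/2 = (-3/(2*g) - 2)/2 = (-2 - 3/(2*g))/2 = -1 - 3/(4*g))
-13*Z(Y, n(-3, -3)) + 38 = -13*(-¾ - 1*(-4))/(-4) + 38 = -(-13)*(-¾ + 4)/4 + 38 = -(-13)*13/(4*4) + 38 = -13*(-13/16) + 38 = 169/16 + 38 = 777/16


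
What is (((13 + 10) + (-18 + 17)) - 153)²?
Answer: 17161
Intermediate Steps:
(((13 + 10) + (-18 + 17)) - 153)² = ((23 - 1) - 153)² = (22 - 153)² = (-131)² = 17161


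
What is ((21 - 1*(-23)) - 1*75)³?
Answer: -29791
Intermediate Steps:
((21 - 1*(-23)) - 1*75)³ = ((21 + 23) - 75)³ = (44 - 75)³ = (-31)³ = -29791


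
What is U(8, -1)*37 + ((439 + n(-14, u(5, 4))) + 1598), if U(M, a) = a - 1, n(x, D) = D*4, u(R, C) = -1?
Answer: 1959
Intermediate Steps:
n(x, D) = 4*D
U(M, a) = -1 + a
U(8, -1)*37 + ((439 + n(-14, u(5, 4))) + 1598) = (-1 - 1)*37 + ((439 + 4*(-1)) + 1598) = -2*37 + ((439 - 4) + 1598) = -74 + (435 + 1598) = -74 + 2033 = 1959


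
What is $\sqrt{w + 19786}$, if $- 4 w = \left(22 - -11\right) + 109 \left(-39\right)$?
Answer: $\frac{\sqrt{83362}}{2} \approx 144.36$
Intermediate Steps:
$w = \frac{2109}{2}$ ($w = - \frac{\left(22 - -11\right) + 109 \left(-39\right)}{4} = - \frac{\left(22 + 11\right) - 4251}{4} = - \frac{33 - 4251}{4} = \left(- \frac{1}{4}\right) \left(-4218\right) = \frac{2109}{2} \approx 1054.5$)
$\sqrt{w + 19786} = \sqrt{\frac{2109}{2} + 19786} = \sqrt{\frac{41681}{2}} = \frac{\sqrt{83362}}{2}$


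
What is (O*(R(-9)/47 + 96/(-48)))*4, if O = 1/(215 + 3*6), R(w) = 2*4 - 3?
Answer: -356/10951 ≈ -0.032508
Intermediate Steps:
R(w) = 5 (R(w) = 8 - 3 = 5)
O = 1/233 (O = 1/(215 + 18) = 1/233 ≈ 0.0042918)
(O*(R(-9)/47 + 96/(-48)))*4 = ((5/47 + 96/(-48))/233)*4 = ((5*(1/47) + 96*(-1/48))/233)*4 = ((5/47 - 2)/233)*4 = ((1/233)*(-89/47))*4 = -89/10951*4 = -356/10951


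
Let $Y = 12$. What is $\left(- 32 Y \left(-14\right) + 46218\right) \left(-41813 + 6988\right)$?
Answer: $-1796761050$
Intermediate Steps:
$\left(- 32 Y \left(-14\right) + 46218\right) \left(-41813 + 6988\right) = \left(\left(-32\right) 12 \left(-14\right) + 46218\right) \left(-41813 + 6988\right) = \left(\left(-384\right) \left(-14\right) + 46218\right) \left(-34825\right) = \left(5376 + 46218\right) \left(-34825\right) = 51594 \left(-34825\right) = -1796761050$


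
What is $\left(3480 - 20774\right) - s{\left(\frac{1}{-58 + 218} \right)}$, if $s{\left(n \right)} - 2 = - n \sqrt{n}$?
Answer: $-17296 + \frac{\sqrt{10}}{6400} \approx -17296.0$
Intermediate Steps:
$s{\left(n \right)} = 2 - n^{\frac{3}{2}}$ ($s{\left(n \right)} = 2 - n \sqrt{n} = 2 - n^{\frac{3}{2}}$)
$\left(3480 - 20774\right) - s{\left(\frac{1}{-58 + 218} \right)} = \left(3480 - 20774\right) - \left(2 - \left(\frac{1}{-58 + 218}\right)^{\frac{3}{2}}\right) = \left(3480 - 20774\right) - \left(2 - \left(\frac{1}{160}\right)^{\frac{3}{2}}\right) = -17294 - \left(2 - \left(\frac{1}{160}\right)^{\frac{3}{2}}\right) = -17294 - \left(2 - \frac{\sqrt{10}}{6400}\right) = -17296 + \frac{\sqrt{10}}{6400}$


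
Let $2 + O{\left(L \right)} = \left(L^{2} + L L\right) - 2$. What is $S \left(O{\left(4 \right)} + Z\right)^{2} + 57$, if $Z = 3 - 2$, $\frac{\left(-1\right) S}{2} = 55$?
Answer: $-92453$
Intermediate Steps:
$S = -110$ ($S = \left(-2\right) 55 = -110$)
$O{\left(L \right)} = -4 + 2 L^{2}$ ($O{\left(L \right)} = -2 - \left(2 - L^{2} - L L\right) = -2 + \left(\left(L^{2} + L^{2}\right) - 2\right) = -2 + \left(2 L^{2} - 2\right) = -2 + \left(-2 + 2 L^{2}\right) = -4 + 2 L^{2}$)
$Z = 1$ ($Z = 3 - 2 = 1$)
$S \left(O{\left(4 \right)} + Z\right)^{2} + 57 = - 110 \left(\left(-4 + 2 \cdot 4^{2}\right) + 1\right)^{2} + 57 = - 110 \left(\left(-4 + 2 \cdot 16\right) + 1\right)^{2} + 57 = - 110 \left(\left(-4 + 32\right) + 1\right)^{2} + 57 = - 110 \left(28 + 1\right)^{2} + 57 = - 110 \cdot 29^{2} + 57 = \left(-110\right) 841 + 57 = -92510 + 57 = -92453$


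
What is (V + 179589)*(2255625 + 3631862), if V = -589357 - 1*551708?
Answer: -5660677450812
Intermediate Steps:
V = -1141065 (V = -589357 - 551708 = -1141065)
(V + 179589)*(2255625 + 3631862) = (-1141065 + 179589)*(2255625 + 3631862) = -961476*5887487 = -5660677450812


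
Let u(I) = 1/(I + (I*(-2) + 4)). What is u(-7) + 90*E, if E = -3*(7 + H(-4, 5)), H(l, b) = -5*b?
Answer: 53461/11 ≈ 4860.1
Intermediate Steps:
E = 54 (E = -3*(7 - 5*5) = -3*(7 - 25) = -3*(-18) = 54)
u(I) = 1/(4 - I) (u(I) = 1/(I + (-2*I + 4)) = 1/(I + (4 - 2*I)) = 1/(4 - I))
u(-7) + 90*E = -1/(-4 - 7) + 90*54 = -1/(-11) + 4860 = -1*(-1/11) + 4860 = 1/11 + 4860 = 53461/11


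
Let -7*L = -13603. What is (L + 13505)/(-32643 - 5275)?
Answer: -54069/132713 ≈ -0.40741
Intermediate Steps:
L = 13603/7 (L = -⅐*(-13603) = 13603/7 ≈ 1943.3)
(L + 13505)/(-32643 - 5275) = (13603/7 + 13505)/(-32643 - 5275) = (108138/7)/(-37918) = (108138/7)*(-1/37918) = -54069/132713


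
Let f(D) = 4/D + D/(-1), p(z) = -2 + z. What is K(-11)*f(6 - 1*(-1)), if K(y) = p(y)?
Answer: 585/7 ≈ 83.571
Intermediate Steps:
K(y) = -2 + y
f(D) = -D + 4/D (f(D) = 4/D + D*(-1) = 4/D - D = -D + 4/D)
K(-11)*f(6 - 1*(-1)) = (-2 - 11)*(-(6 - 1*(-1)) + 4/(6 - 1*(-1))) = -13*(-(6 + 1) + 4/(6 + 1)) = -13*(-1*7 + 4/7) = -13*(-7 + 4*(⅐)) = -13*(-7 + 4/7) = -13*(-45/7) = 585/7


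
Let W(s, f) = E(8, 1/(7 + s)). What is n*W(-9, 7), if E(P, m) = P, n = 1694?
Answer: 13552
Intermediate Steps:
W(s, f) = 8
n*W(-9, 7) = 1694*8 = 13552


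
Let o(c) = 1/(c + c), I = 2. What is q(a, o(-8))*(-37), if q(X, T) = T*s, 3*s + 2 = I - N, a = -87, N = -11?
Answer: 407/48 ≈ 8.4792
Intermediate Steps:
o(c) = 1/(2*c)
s = 11/3 (s = -2/3 + (2 - 1*(-11))/3 = -2/3 + (2 + 11)/3 = -2/3 + (1/3)*13 = -2/3 + 13/3 = 11/3 ≈ 3.6667)
q(X, T) = 11*T/3 (q(X, T) = T*(11/3) = 11*T/3)
q(a, o(-8))*(-37) = (11*((1/2)/(-8))/3)*(-37) = (11*((1/2)*(-1/8))/3)*(-37) = ((11/3)*(-1/16))*(-37) = -11/48*(-37) = 407/48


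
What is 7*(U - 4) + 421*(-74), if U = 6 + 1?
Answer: -31133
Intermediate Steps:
U = 7
7*(U - 4) + 421*(-74) = 7*(7 - 4) + 421*(-74) = 7*3 - 31154 = 21 - 31154 = -31133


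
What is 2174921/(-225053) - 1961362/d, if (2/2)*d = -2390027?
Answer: -4756709510681/537882746431 ≈ -8.8434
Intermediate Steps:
d = -2390027
2174921/(-225053) - 1961362/d = 2174921/(-225053) - 1961362/(-2390027) = 2174921*(-1/225053) - 1961362*(-1/2390027) = -2174921/225053 + 1961362/2390027 = -4756709510681/537882746431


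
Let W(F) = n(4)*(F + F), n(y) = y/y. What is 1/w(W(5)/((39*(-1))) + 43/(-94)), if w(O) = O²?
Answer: 13439556/6848689 ≈ 1.9624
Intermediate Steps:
n(y) = 1
W(F) = 2*F (W(F) = 1*(F + F) = 1*(2*F) = 2*F)
1/w(W(5)/((39*(-1))) + 43/(-94)) = 1/(((2*5)/((39*(-1))) + 43/(-94))²) = 1/((10/(-39) + 43*(-1/94))²) = 1/((10*(-1/39) - 43/94)²) = 1/((-10/39 - 43/94)²) = 1/((-2617/3666)²) = 1/(6848689/13439556) = 13439556/6848689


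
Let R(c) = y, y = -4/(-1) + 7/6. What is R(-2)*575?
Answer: 17825/6 ≈ 2970.8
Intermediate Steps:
y = 31/6 (y = -4*(-1) + 7*(⅙) = 4 + 7/6 = 31/6 ≈ 5.1667)
R(c) = 31/6
R(-2)*575 = (31/6)*575 = 17825/6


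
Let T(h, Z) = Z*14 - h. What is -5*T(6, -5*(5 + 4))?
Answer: 3180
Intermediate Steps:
T(h, Z) = -h + 14*Z (T(h, Z) = 14*Z - h = -h + 14*Z)
-5*T(6, -5*(5 + 4)) = -5*(-1*6 + 14*(-5*(5 + 4))) = -5*(-6 + 14*(-5*9)) = -5*(-6 + 14*(-45)) = -5*(-6 - 630) = -5*(-636) = 3180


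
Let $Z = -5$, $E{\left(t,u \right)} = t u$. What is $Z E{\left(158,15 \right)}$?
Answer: $-11850$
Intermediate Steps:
$Z E{\left(158,15 \right)} = - 5 \cdot 158 \cdot 15 = \left(-5\right) 2370 = -11850$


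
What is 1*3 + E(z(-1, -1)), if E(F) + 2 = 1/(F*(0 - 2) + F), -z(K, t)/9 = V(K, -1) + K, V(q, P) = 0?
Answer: 8/9 ≈ 0.88889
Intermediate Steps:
z(K, t) = -9*K (z(K, t) = -9*(0 + K) = -9*K)
E(F) = -2 - 1/F (E(F) = -2 + 1/(F*(0 - 2) + F) = -2 + 1/(F*(-2) + F) = -2 + 1/(-2*F + F) = -2 + 1/(-F) = -2 - 1/F)
1*3 + E(z(-1, -1)) = 1*3 + (-2 - 1/((-9*(-1)))) = 3 + (-2 - 1/9) = 3 + (-2 - 1*⅑) = 3 + (-2 - ⅑) = 3 - 19/9 = 8/9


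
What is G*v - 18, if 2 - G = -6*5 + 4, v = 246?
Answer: 6870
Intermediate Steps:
G = 28 (G = 2 - (-6*5 + 4) = 2 - (-30 + 4) = 2 - 1*(-26) = 2 + 26 = 28)
G*v - 18 = 28*246 - 18 = 6888 - 18 = 6870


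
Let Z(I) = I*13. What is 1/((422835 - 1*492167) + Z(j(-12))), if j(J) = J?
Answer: -1/69488 ≈ -1.4391e-5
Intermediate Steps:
Z(I) = 13*I
1/((422835 - 1*492167) + Z(j(-12))) = 1/((422835 - 1*492167) + 13*(-12)) = 1/((422835 - 492167) - 156) = 1/(-69332 - 156) = 1/(-69488) = -1/69488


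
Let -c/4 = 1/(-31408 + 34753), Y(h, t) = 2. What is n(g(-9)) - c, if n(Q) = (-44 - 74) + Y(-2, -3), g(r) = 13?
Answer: -388016/3345 ≈ -116.00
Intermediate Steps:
c = -4/3345 (c = -4/(-31408 + 34753) = -4/3345 ≈ -0.0011958)
n(Q) = -116 (n(Q) = (-44 - 74) + 2 = -118 + 2 = -116)
n(g(-9)) - c = -116 - 1*(-4/3345) = -116 + 4/3345 = -388016/3345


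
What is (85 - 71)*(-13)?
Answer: -182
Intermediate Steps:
(85 - 71)*(-13) = 14*(-13) = -182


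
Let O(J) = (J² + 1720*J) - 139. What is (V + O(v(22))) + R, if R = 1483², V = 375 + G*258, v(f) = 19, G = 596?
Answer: 2386334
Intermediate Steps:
O(J) = -139 + J² + 1720*J
V = 154143 (V = 375 + 596*258 = 375 + 153768 = 154143)
R = 2199289
(V + O(v(22))) + R = (154143 + (-139 + 19² + 1720*19)) + 2199289 = (154143 + (-139 + 361 + 32680)) + 2199289 = (154143 + 32902) + 2199289 = 187045 + 2199289 = 2386334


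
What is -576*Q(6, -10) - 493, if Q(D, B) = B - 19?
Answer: 16211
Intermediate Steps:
Q(D, B) = -19 + B
-576*Q(6, -10) - 493 = -576*(-19 - 10) - 493 = -576*(-29) - 493 = 16704 - 493 = 16211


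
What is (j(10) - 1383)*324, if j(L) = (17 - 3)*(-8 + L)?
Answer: -439020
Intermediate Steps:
j(L) = -112 + 14*L (j(L) = 14*(-8 + L) = -112 + 14*L)
(j(10) - 1383)*324 = ((-112 + 14*10) - 1383)*324 = ((-112 + 140) - 1383)*324 = (28 - 1383)*324 = -1355*324 = -439020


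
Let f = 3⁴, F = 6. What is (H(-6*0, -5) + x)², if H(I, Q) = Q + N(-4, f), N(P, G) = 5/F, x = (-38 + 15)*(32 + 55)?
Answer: 144744961/36 ≈ 4.0207e+6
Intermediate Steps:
f = 81
x = -2001 (x = -23*87 = -2001)
N(P, G) = ⅚ (N(P, G) = 5/6 = 5*(⅙) = ⅚)
H(I, Q) = ⅚ + Q (H(I, Q) = Q + ⅚ = ⅚ + Q)
(H(-6*0, -5) + x)² = ((⅚ - 5) - 2001)² = (-25/6 - 2001)² = (-12031/6)² = 144744961/36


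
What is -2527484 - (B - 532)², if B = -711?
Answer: -4072533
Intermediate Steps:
-2527484 - (B - 532)² = -2527484 - (-711 - 532)² = -2527484 - 1*(-1243)² = -2527484 - 1*1545049 = -2527484 - 1545049 = -4072533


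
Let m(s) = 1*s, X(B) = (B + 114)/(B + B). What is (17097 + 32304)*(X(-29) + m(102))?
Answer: 288057231/58 ≈ 4.9665e+6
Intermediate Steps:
X(B) = (114 + B)/(2*B) (X(B) = (114 + B)/((2*B)) = (114 + B)*(1/(2*B)) = (114 + B)/(2*B))
m(s) = s
(17097 + 32304)*(X(-29) + m(102)) = (17097 + 32304)*((½)*(114 - 29)/(-29) + 102) = 49401*((½)*(-1/29)*85 + 102) = 49401*(-85/58 + 102) = 49401*(5831/58) = 288057231/58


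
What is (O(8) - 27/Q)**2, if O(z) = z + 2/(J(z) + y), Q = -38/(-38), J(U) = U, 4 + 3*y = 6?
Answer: 59536/169 ≈ 352.28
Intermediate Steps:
y = 2/3 (y = -4/3 + (1/3)*6 = -4/3 + 2 = 2/3 ≈ 0.66667)
Q = 1 (Q = -38*(-1/38) = 1)
O(z) = z + 2/(2/3 + z) (O(z) = z + 2/(z + 2/3) = z + 2/(2/3 + z))
(O(8) - 27/Q)**2 = ((6 + 2*8 + 3*8**2)/(2 + 3*8) - 27/1)**2 = ((6 + 16 + 3*64)/(2 + 24) - 27*1)**2 = ((6 + 16 + 192)/26 - 27)**2 = ((1/26)*214 - 27)**2 = (107/13 - 27)**2 = (-244/13)**2 = 59536/169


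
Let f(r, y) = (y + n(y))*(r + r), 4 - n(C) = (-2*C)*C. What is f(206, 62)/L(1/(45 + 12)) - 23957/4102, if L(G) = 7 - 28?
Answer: -1872135599/12306 ≈ -1.5213e+5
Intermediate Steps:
L(G) = -21
n(C) = 4 + 2*C² (n(C) = 4 - (-2*C)*C = 4 - (-2)*C² = 4 + 2*C²)
f(r, y) = 2*r*(4 + y + 2*y²) (f(r, y) = (y + (4 + 2*y²))*(r + r) = (4 + y + 2*y²)*(2*r) = 2*r*(4 + y + 2*y²))
f(206, 62)/L(1/(45 + 12)) - 23957/4102 = (2*206*(4 + 62 + 2*62²))/(-21) - 23957/4102 = (2*206*(4 + 62 + 2*3844))*(-1/21) - 23957*1/4102 = (2*206*(4 + 62 + 7688))*(-1/21) - 23957/4102 = (2*206*7754)*(-1/21) - 23957/4102 = 3194648*(-1/21) - 23957/4102 = -3194648/21 - 23957/4102 = -1872135599/12306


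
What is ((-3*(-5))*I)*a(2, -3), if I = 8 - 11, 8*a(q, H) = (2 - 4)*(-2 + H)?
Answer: -225/4 ≈ -56.250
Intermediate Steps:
a(q, H) = ½ - H/4 (a(q, H) = ((2 - 4)*(-2 + H))/8 = (-2*(-2 + H))/8 = (4 - 2*H)/8 = ½ - H/4)
I = -3
((-3*(-5))*I)*a(2, -3) = (-3*(-5)*(-3))*(½ - ¼*(-3)) = (15*(-3))*(½ + ¾) = -45*5/4 = -225/4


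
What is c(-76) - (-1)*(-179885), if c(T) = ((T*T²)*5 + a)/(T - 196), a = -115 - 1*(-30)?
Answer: -46733755/272 ≈ -1.7182e+5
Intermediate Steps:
a = -85 (a = -115 + 30 = -85)
c(T) = (-85 + 5*T³)/(-196 + T) (c(T) = ((T*T²)*5 - 85)/(T - 196) = (T³*5 - 85)/(-196 + T) = (5*T³ - 85)/(-196 + T) = (-85 + 5*T³)/(-196 + T))
c(-76) - (-1)*(-179885) = 5*(-17 + (-76)³)/(-196 - 76) - (-1)*(-179885) = 5*(-17 - 438976)/(-272) - 1*179885 = 5*(-1/272)*(-438993) - 179885 = 2194965/272 - 179885 = -46733755/272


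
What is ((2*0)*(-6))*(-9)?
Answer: 0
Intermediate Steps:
((2*0)*(-6))*(-9) = (0*(-6))*(-9) = 0*(-9) = 0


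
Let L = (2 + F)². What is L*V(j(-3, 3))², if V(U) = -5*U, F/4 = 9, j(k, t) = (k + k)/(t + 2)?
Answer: 51984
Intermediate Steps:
j(k, t) = 2*k/(2 + t) (j(k, t) = (2*k)/(2 + t) = 2*k/(2 + t))
F = 36 (F = 4*9 = 36)
L = 1444 (L = (2 + 36)² = 38² = 1444)
L*V(j(-3, 3))² = 1444*(-10*(-3)/(2 + 3))² = 1444*(-10*(-3)/5)² = 1444*(-5*(-6/5))² = 1444*6² = 1444*36 = 51984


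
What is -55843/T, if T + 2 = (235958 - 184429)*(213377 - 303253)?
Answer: 55843/4631220406 ≈ 1.2058e-5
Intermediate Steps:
T = -4631220406 (T = -2 + (235958 - 184429)*(213377 - 303253) = -2 + 51529*(-89876) = -2 - 4631220404 = -4631220406)
-55843/T = -55843/(-4631220406) = -55843*(-1/4631220406) = 55843/4631220406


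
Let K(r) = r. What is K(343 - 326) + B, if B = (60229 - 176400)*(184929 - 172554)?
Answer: -1437616108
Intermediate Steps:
B = -1437616125 (B = -116171*12375 = -1437616125)
K(343 - 326) + B = (343 - 326) - 1437616125 = 17 - 1437616125 = -1437616108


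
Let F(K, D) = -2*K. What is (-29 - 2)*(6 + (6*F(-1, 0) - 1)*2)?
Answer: -868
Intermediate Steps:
(-29 - 2)*(6 + (6*F(-1, 0) - 1)*2) = (-29 - 2)*(6 + (6*(-2*(-1)) - 1)*2) = -31*(6 + (6*2 - 1)*2) = -31*(6 + (12 - 1)*2) = -31*(6 + 11*2) = -31*(6 + 22) = -31*28 = -868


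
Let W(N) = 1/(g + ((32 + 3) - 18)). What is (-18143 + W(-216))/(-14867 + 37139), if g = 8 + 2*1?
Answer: -122465/150336 ≈ -0.81461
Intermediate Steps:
g = 10 (g = 8 + 2 = 10)
W(N) = 1/27 (W(N) = 1/(10 + ((32 + 3) - 18)) = 1/(10 + (35 - 18)) = 1/(10 + 17) = 1/27)
(-18143 + W(-216))/(-14867 + 37139) = (-18143 + 1/27)/(-14867 + 37139) = -489860/27/22272 = -489860/27*1/22272 = -122465/150336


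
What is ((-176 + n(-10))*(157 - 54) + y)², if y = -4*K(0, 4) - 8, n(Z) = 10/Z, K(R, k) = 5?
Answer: 333391081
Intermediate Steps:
y = -28 (y = -4*5 - 8 = -20 - 8 = -28)
((-176 + n(-10))*(157 - 54) + y)² = ((-176 + 10/(-10))*(157 - 54) - 28)² = ((-176 + 10*(-⅒))*103 - 28)² = ((-176 - 1)*103 - 28)² = (-177*103 - 28)² = (-18231 - 28)² = (-18259)² = 333391081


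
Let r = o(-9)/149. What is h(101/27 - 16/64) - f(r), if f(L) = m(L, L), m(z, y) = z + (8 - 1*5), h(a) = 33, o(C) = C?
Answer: 4479/149 ≈ 30.060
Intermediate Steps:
m(z, y) = 3 + z (m(z, y) = z + (8 - 5) = z + 3 = 3 + z)
r = -9/149 ≈ -0.060403
f(L) = 3 + L
h(101/27 - 16/64) - f(r) = 33 - (3 - 9/149) = 33 - 1*438/149 = 33 - 438/149 = 4479/149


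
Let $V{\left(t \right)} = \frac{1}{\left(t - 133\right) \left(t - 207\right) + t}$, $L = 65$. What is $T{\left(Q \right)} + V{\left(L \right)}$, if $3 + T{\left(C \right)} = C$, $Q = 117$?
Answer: $\frac{1108195}{9721} \approx 114.0$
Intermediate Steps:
$T{\left(C \right)} = -3 + C$
$V{\left(t \right)} = \frac{1}{t + \left(-207 + t\right) \left(-133 + t\right)}$ ($V{\left(t \right)} = \frac{1}{\left(-133 + t\right) \left(-207 + t\right) + t} = \frac{1}{\left(-207 + t\right) \left(-133 + t\right) + t} = \frac{1}{t + \left(-207 + t\right) \left(-133 + t\right)}$)
$T{\left(Q \right)} + V{\left(L \right)} = \left(-3 + 117\right) + \frac{1}{27531 + 65^{2} - 22035} = 114 + \frac{1}{27531 + 4225 - 22035} = 114 + \frac{1}{9721} = \frac{1108195}{9721}$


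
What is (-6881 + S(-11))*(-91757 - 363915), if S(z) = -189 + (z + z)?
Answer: 3231625824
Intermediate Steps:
S(z) = -189 + 2*z
(-6881 + S(-11))*(-91757 - 363915) = (-6881 + (-189 + 2*(-11)))*(-91757 - 363915) = (-6881 + (-189 - 22))*(-455672) = (-6881 - 211)*(-455672) = -7092*(-455672) = 3231625824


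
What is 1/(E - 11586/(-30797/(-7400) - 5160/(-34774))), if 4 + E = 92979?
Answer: 554559439/50069465054225 ≈ 1.1076e-5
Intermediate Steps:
E = 92975 (E = -4 + 92979 = 92975)
1/(E - 11586/(-30797/(-7400) - 5160/(-34774))) = 1/(92975 - 11586/(-30797/(-7400) - 5160/(-34774))) = 1/(92975 - 11586/(-30797*(-1/7400) - 5160*(-1/34774))) = 1/(92975 - 11586/(30797/7400 + 2580/17387)) = 1/(92975 - 11586/554559439/128663800) = 1/(92975 - 11586*128663800/554559439) = 1/(92975 - 1490698786800/554559439) = 1/(50069465054225/554559439) = 554559439/50069465054225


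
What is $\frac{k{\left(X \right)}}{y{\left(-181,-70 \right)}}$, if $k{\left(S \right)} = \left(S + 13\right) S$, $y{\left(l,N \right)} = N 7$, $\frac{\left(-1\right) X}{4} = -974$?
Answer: $- \frac{7614732}{245} \approx -31081.0$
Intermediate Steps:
$X = 3896$ ($X = \left(-4\right) \left(-974\right) = 3896$)
$y{\left(l,N \right)} = 7 N$
$k{\left(S \right)} = S \left(13 + S\right)$ ($k{\left(S \right)} = \left(13 + S\right) S = S \left(13 + S\right)$)
$\frac{k{\left(X \right)}}{y{\left(-181,-70 \right)}} = \frac{3896 \left(13 + 3896\right)}{7 \left(-70\right)} = \frac{3896 \cdot 3909}{-490} = 15229464 \left(- \frac{1}{490}\right) = - \frac{7614732}{245}$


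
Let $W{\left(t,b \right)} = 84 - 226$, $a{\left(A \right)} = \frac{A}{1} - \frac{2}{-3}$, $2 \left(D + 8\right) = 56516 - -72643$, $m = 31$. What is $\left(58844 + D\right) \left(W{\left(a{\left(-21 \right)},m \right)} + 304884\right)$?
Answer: $37609886301$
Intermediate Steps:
$D = \frac{129143}{2}$ ($D = -8 + \frac{56516 - -72643}{2} = -8 + \frac{56516 + 72643}{2} = -8 + \frac{1}{2} \cdot 129159 = -8 + \frac{129159}{2} = \frac{129143}{2} \approx 64572.0$)
$a{\left(A \right)} = \frac{2}{3} + A$ ($a{\left(A \right)} = A 1 - - \frac{2}{3} = A + \frac{2}{3} = \frac{2}{3} + A$)
$W{\left(t,b \right)} = -142$
$\left(58844 + D\right) \left(W{\left(a{\left(-21 \right)},m \right)} + 304884\right) = \left(58844 + \frac{129143}{2}\right) \left(-142 + 304884\right) = \frac{246831}{2} \cdot 304742 = 37609886301$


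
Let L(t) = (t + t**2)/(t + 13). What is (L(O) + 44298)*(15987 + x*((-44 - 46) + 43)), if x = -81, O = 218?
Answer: 67831266840/77 ≈ 8.8093e+8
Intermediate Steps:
L(t) = (t + t**2)/(13 + t)
(L(O) + 44298)*(15987 + x*((-44 - 46) + 43)) = (218*(1 + 218)/(13 + 218) + 44298)*(15987 - 81*((-44 - 46) + 43)) = (218*219/231 + 44298)*(15987 - 81*(-90 + 43)) = (218*(1/231)*219 + 44298)*(15987 - 81*(-47)) = (15914/77 + 44298)*(15987 + 3807) = (3426860/77)*19794 = 67831266840/77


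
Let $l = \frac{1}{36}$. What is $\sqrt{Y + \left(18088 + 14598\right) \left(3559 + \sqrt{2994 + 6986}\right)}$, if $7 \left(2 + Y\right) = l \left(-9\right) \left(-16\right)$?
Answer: $\frac{2 \sqrt{1425036039 + 800807 \sqrt{2495}}}{7} \approx 10936.0$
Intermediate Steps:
$l = \frac{1}{36} \approx 0.027778$
$Y = - \frac{10}{7}$ ($Y = -2 + \frac{\frac{1}{36} \left(-9\right) \left(-16\right)}{7} = -2 + \frac{\left(- \frac{1}{4}\right) \left(-16\right)}{7} = -2 + \frac{1}{7} \cdot 4 = -2 + \frac{4}{7} = - \frac{10}{7} \approx -1.4286$)
$\sqrt{Y + \left(18088 + 14598\right) \left(3559 + \sqrt{2994 + 6986}\right)} = \sqrt{- \frac{10}{7} + \left(18088 + 14598\right) \left(3559 + \sqrt{2994 + 6986}\right)} = \sqrt{- \frac{10}{7} + 32686 \left(3559 + \sqrt{9980}\right)} = \sqrt{- \frac{10}{7} + 32686 \left(3559 + 2 \sqrt{2495}\right)} = \sqrt{- \frac{10}{7} + \left(116329474 + 65372 \sqrt{2495}\right)} = \sqrt{\frac{814306308}{7} + 65372 \sqrt{2495}}$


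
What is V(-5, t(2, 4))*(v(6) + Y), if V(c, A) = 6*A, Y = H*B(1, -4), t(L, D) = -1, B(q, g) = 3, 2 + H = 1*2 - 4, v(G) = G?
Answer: 36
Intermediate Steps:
H = -4 (H = -2 + (1*2 - 4) = -2 + (2 - 4) = -2 - 2 = -4)
Y = -12 (Y = -4*3 = -12)
V(-5, t(2, 4))*(v(6) + Y) = (6*(-1))*(6 - 12) = -6*(-6) = 36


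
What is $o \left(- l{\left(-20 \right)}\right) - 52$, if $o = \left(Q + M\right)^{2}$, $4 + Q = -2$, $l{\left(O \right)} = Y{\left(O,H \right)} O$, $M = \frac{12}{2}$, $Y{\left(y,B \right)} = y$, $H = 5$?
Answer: $-52$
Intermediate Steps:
$M = 6$ ($M = 12 \cdot \frac{1}{2} = 6$)
$l{\left(O \right)} = O^{2}$ ($l{\left(O \right)} = O O = O^{2}$)
$Q = -6$ ($Q = -4 - 2 = -6$)
$o = 0$ ($o = \left(-6 + 6\right)^{2} = 0^{2} = 0$)
$o \left(- l{\left(-20 \right)}\right) - 52 = 0 \left(- \left(-20\right)^{2}\right) - 52 = 0 \left(\left(-1\right) 400\right) - 52 = 0 \left(-400\right) - 52 = 0 - 52 = -52$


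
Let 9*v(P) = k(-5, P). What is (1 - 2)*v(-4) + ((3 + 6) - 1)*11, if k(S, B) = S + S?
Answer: 802/9 ≈ 89.111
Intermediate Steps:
k(S, B) = 2*S
v(P) = -10/9 (v(P) = (2*(-5))/9 = (⅑)*(-10) = -10/9)
(1 - 2)*v(-4) + ((3 + 6) - 1)*11 = (1 - 2)*(-10/9) + ((3 + 6) - 1)*11 = -1*(-10/9) + (9 - 1)*11 = 10/9 + 8*11 = 10/9 + 88 = 802/9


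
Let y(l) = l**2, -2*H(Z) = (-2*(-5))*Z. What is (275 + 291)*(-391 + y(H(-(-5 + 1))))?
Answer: 5094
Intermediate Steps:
H(Z) = -5*Z (H(Z) = -(-2*(-5))*Z/2 = -5*Z)
(275 + 291)*(-391 + y(H(-(-5 + 1)))) = (275 + 291)*(-391 + (-(-5)*(-5 + 1))**2) = 566*(-391 + (-(-5)*(-4))**2) = 566*(-391 + (-5*4)**2) = 566*(-391 + (-20)**2) = 566*(-391 + 400) = 566*9 = 5094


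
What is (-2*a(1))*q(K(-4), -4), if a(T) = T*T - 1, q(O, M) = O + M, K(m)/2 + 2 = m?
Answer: 0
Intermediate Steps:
K(m) = -4 + 2*m
q(O, M) = M + O
a(T) = -1 + T² (a(T) = T² - 1 = -1 + T²)
(-2*a(1))*q(K(-4), -4) = (-2*(-1 + 1²))*(-4 + (-4 + 2*(-4))) = (-2*(-1 + 1))*(-4 + (-4 - 8)) = (-2*0)*(-4 - 12) = 0*(-16) = 0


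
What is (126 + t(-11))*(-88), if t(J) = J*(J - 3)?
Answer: -24640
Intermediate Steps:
t(J) = J*(-3 + J)
(126 + t(-11))*(-88) = (126 - 11*(-3 - 11))*(-88) = (126 - 11*(-14))*(-88) = (126 + 154)*(-88) = 280*(-88) = -24640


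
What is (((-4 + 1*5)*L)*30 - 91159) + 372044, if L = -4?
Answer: 280765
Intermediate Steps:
(((-4 + 1*5)*L)*30 - 91159) + 372044 = (((-4 + 1*5)*(-4))*30 - 91159) + 372044 = (((-4 + 5)*(-4))*30 - 91159) + 372044 = ((1*(-4))*30 - 91159) + 372044 = (-4*30 - 91159) + 372044 = (-120 - 91159) + 372044 = -91279 + 372044 = 280765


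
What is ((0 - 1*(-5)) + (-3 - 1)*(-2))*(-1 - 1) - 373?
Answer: -399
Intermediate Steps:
((0 - 1*(-5)) + (-3 - 1)*(-2))*(-1 - 1) - 373 = ((0 + 5) - 4*(-2))*(-2) - 373 = (5 + 8)*(-2) - 373 = 13*(-2) - 373 = -26 - 373 = -399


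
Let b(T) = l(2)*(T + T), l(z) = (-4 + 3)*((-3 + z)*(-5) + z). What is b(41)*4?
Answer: -2296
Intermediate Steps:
l(z) = -15 + 4*z (l(z) = -((15 - 5*z) + z) = -(15 - 4*z) = -15 + 4*z)
b(T) = -14*T (b(T) = (-15 + 4*2)*(T + T) = (-15 + 8)*(2*T) = -14*T)
b(41)*4 = -14*41*4 = -574*4 = -2296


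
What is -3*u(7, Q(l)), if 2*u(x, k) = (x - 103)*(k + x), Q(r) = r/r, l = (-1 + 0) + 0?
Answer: 1152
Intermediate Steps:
l = -1 (l = -1 + 0 = -1)
Q(r) = 1
u(x, k) = (-103 + x)*(k + x)/2 (u(x, k) = ((x - 103)*(k + x))/2 = ((-103 + x)*(k + x))/2 = (-103 + x)*(k + x)/2)
-3*u(7, Q(l)) = -3*((1/2)*7**2 - 103/2*1 - 103/2*7 + (1/2)*1*7) = -3*((1/2)*49 - 103/2 - 721/2 + 7/2) = -3*(49/2 - 103/2 - 721/2 + 7/2) = -3*(-384) = 1152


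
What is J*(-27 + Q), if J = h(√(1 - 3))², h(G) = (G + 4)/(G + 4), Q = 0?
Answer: -27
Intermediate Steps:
h(G) = 1 (h(G) = (4 + G)/(4 + G) = 1)
J = 1 (J = 1² = 1)
J*(-27 + Q) = 1*(-27 + 0) = 1*(-27) = -27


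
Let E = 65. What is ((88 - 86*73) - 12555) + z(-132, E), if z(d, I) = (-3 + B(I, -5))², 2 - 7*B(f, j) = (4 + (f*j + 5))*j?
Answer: 1638296/49 ≈ 33435.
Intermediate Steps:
B(f, j) = 2/7 - j*(9 + f*j)/7 (B(f, j) = 2/7 - (4 + (f*j + 5))*j/7 = 2/7 - (4 + (5 + f*j))*j/7 = 2/7 - (9 + f*j)*j/7 = 2/7 - j*(9 + f*j)/7)
z(d, I) = (26/7 - 25*I/7)² (z(d, I) = (-3 + (2/7 - 9/7*(-5) - ⅐*I*(-5)²))² = (-3 + (2/7 + 45/7 - ⅐*I*25))² = (-3 + (2/7 + 45/7 - 25*I/7))² = (-3 + (47/7 - 25*I/7))² = (26/7 - 25*I/7)²)
((88 - 86*73) - 12555) + z(-132, E) = ((88 - 86*73) - 12555) + (-26 + 25*65)²/49 = ((88 - 6278) - 12555) + (-26 + 1625)²/49 = (-6190 - 12555) + (1/49)*1599² = -18745 + (1/49)*2556801 = -18745 + 2556801/49 = 1638296/49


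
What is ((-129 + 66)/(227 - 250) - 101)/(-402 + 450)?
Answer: -565/276 ≈ -2.0471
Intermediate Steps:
((-129 + 66)/(227 - 250) - 101)/(-402 + 450) = (-63/(-23) - 101)/48 = (-63*(-1/23) - 101)*(1/48) = (63/23 - 101)*(1/48) = -2260/23*1/48 = -565/276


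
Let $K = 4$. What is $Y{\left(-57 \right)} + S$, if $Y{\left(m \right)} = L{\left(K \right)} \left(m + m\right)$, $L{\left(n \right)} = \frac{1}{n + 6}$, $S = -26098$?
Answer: $- \frac{130547}{5} \approx -26109.0$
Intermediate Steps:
$L{\left(n \right)} = \frac{1}{6 + n}$
$Y{\left(m \right)} = \frac{m}{5}$ ($Y{\left(m \right)} = \frac{m + m}{6 + 4} = \frac{2 m}{10} = \frac{m}{5}$)
$Y{\left(-57 \right)} + S = \frac{1}{5} \left(-57\right) - 26098 = - \frac{57}{5} - 26098 = - \frac{130547}{5}$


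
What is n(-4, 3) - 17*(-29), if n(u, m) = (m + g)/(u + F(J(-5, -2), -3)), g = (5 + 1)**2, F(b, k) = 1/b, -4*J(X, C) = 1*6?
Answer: 6785/14 ≈ 484.64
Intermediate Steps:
J(X, C) = -3/2 (J(X, C) = -6/4 = -1/4*6 = -3/2)
g = 36 (g = 6**2 = 36)
n(u, m) = (36 + m)/(-2/3 + u) (n(u, m) = (m + 36)/(u + 1/(-3/2)) = (36 + m)/(u - 2/3) = (36 + m)/(-2/3 + u))
n(-4, 3) - 17*(-29) = 3*(36 + 3)/(-2 + 3*(-4)) - 17*(-29) = 3*39/(-2 - 12) + 493 = 3*39/(-14) + 493 = 3*(-1/14)*39 + 493 = -117/14 + 493 = 6785/14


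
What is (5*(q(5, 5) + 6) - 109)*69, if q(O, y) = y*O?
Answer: 3174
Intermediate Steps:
q(O, y) = O*y
(5*(q(5, 5) + 6) - 109)*69 = (5*(5*5 + 6) - 109)*69 = (5*(25 + 6) - 109)*69 = (5*31 - 109)*69 = (155 - 109)*69 = 46*69 = 3174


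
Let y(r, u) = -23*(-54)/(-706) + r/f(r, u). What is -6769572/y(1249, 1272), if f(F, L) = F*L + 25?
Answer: 949144442942937/246543679 ≈ 3.8498e+6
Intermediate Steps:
f(F, L) = 25 + F*L
y(r, u) = -621/353 + r/(25 + r*u) (y(r, u) = -23*(-54)/(-706) + r/(25 + r*u) = 1242*(-1/706) + r/(25 + r*u) = -621/353 + r/(25 + r*u))
-6769572/y(1249, 1272) = -6769572/(-621/353 + 1249/(25 + 1249*1272)) = -6769572/(-621/353 + 1249/(25 + 1588728)) = -6769572/(-621/353 + 1249/1588753) = -6769572/(-986174716/560829809) = -6769572*(-560829809/986174716) = 949144442942937/246543679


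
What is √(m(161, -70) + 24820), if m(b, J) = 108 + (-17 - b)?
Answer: 15*√110 ≈ 157.32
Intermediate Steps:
m(b, J) = 91 - b
√(m(161, -70) + 24820) = √((91 - 1*161) + 24820) = √((91 - 161) + 24820) = √(-70 + 24820) = √24750 = 15*√110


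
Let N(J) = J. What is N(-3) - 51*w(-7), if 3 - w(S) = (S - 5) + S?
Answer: -1125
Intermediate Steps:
w(S) = 8 - 2*S (w(S) = 3 - ((S - 5) + S) = 3 - ((-5 + S) + S) = 3 - (-5 + 2*S) = 3 + (5 - 2*S) = 8 - 2*S)
N(-3) - 51*w(-7) = -3 - 51*(8 - 2*(-7)) = -3 - 51*(8 + 14) = -3 - 51*22 = -3 - 1122 = -1125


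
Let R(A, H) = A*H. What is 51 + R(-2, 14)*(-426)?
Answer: 11979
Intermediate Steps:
51 + R(-2, 14)*(-426) = 51 - 2*14*(-426) = 51 - 28*(-426) = 51 + 11928 = 11979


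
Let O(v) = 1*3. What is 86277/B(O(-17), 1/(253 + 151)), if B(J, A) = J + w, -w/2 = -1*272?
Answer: 86277/547 ≈ 157.73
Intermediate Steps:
O(v) = 3
w = 544 (w = -(-2)*272 = -2*(-272) = 544)
B(J, A) = 544 + J (B(J, A) = J + 544 = 544 + J)
86277/B(O(-17), 1/(253 + 151)) = 86277/(544 + 3) = 86277/547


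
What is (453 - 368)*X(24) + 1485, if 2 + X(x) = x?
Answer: 3355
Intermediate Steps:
X(x) = -2 + x
(453 - 368)*X(24) + 1485 = (453 - 368)*(-2 + 24) + 1485 = 85*22 + 1485 = 1870 + 1485 = 3355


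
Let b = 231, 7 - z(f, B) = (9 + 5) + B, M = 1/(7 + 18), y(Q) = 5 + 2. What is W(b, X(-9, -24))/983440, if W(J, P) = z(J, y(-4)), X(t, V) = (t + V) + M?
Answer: -7/491720 ≈ -1.4236e-5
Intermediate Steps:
y(Q) = 7
M = 1/25 ≈ 0.040000
X(t, V) = 1/25 + V + t (X(t, V) = (t + V) + 1/25 = (V + t) + 1/25 = 1/25 + V + t)
z(f, B) = -7 - B (z(f, B) = 7 - ((9 + 5) + B) = 7 - (14 + B) = 7 + (-14 - B) = -7 - B)
W(J, P) = -14 (W(J, P) = -7 - 1*7 = -7 - 7 = -14)
W(b, X(-9, -24))/983440 = -14/983440 = -14*1/983440 = -7/491720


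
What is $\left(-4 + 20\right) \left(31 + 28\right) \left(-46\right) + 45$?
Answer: $-43379$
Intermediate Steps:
$\left(-4 + 20\right) \left(31 + 28\right) \left(-46\right) + 45 = 16 \cdot 59 \left(-46\right) + 45 = 944 \left(-46\right) + 45 = -43424 + 45 = -43379$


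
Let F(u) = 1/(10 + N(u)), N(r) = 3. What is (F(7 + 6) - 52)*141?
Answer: -95175/13 ≈ -7321.2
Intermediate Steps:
F(u) = 1/13 (F(u) = 1/(10 + 3) = 1/13)
(F(7 + 6) - 52)*141 = (1/13 - 52)*141 = -675/13*141 = -95175/13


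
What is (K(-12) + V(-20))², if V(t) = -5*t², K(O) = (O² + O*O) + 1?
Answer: 2927521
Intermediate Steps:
K(O) = 1 + 2*O² (K(O) = (O² + O²) + 1 = 2*O² + 1 = 1 + 2*O²)
(K(-12) + V(-20))² = ((1 + 2*(-12)²) - 5*(-20)²)² = ((1 + 2*144) - 5*400)² = ((1 + 288) - 2000)² = (289 - 2000)² = (-1711)² = 2927521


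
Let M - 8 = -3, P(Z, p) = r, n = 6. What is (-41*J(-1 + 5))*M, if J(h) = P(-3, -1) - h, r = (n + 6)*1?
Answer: -1640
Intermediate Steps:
r = 12 (r = (6 + 6)*1 = 12*1 = 12)
P(Z, p) = 12
M = 5 (M = 8 - 3 = 5)
J(h) = 12 - h
(-41*J(-1 + 5))*M = -41*(12 - (-1 + 5))*5 = -41*(12 - 1*4)*5 = -41*(12 - 4)*5 = -41*8*5 = -328*5 = -1640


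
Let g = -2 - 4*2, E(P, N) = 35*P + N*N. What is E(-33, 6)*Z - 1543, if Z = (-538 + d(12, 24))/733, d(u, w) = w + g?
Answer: -544663/733 ≈ -743.06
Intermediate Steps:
E(P, N) = N² + 35*P (E(P, N) = 35*P + N² = N² + 35*P)
g = -10 (g = -2 - 8 = -10)
d(u, w) = -10 + w (d(u, w) = w - 10 = -10 + w)
Z = -524/733 (Z = (-538 + (-10 + 24))/733 = (-538 + 14)*(1/733) = -524*1/733 = -524/733 ≈ -0.71487)
E(-33, 6)*Z - 1543 = (6² + 35*(-33))*(-524/733) - 1543 = (36 - 1155)*(-524/733) - 1543 = -1119*(-524/733) - 1543 = 586356/733 - 1543 = -544663/733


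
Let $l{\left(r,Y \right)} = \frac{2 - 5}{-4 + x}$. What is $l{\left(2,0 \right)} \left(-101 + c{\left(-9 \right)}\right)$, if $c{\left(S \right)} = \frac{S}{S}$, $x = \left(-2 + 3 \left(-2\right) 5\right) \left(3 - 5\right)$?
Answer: $5$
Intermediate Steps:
$x = 64$ ($x = \left(-2 - 30\right) \left(-2\right) = \left(-32\right) \left(-2\right) = 64$)
$c{\left(S \right)} = 1$
$l{\left(r,Y \right)} = - \frac{1}{20}$ ($l{\left(r,Y \right)} = \frac{2 - 5}{-4 + 64} = - \frac{3}{60} = \left(-3\right) \frac{1}{60} = - \frac{1}{20}$)
$l{\left(2,0 \right)} \left(-101 + c{\left(-9 \right)}\right) = - \frac{-101 + 1}{20} = \left(- \frac{1}{20}\right) \left(-100\right) = 5$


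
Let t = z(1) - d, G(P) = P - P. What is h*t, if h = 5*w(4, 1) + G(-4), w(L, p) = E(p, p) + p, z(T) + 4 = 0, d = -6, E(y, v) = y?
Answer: 20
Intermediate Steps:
G(P) = 0
z(T) = -4 (z(T) = -4 + 0 = -4)
w(L, p) = 2*p (w(L, p) = p + p = 2*p)
h = 10 (h = 5*(2*1) + 0 = 5*2 + 0 = 10 + 0 = 10)
t = 2 (t = -4 - 1*(-6) = -4 + 6 = 2)
h*t = 10*2 = 20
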